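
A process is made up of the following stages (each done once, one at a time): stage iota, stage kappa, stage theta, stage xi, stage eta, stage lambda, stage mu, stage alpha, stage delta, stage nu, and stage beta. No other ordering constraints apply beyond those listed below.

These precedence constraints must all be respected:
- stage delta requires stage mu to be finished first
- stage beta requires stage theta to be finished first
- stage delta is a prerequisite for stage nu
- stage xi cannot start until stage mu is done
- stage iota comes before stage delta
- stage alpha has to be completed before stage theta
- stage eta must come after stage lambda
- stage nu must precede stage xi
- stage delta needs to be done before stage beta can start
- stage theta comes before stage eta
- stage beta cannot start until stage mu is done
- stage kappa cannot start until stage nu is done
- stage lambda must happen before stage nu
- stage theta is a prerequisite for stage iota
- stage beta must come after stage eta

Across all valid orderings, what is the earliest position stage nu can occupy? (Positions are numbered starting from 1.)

The stages that are forced before stage nu, directly or transitively, are stage iota, stage theta, stage lambda, stage mu, stage alpha, stage delta. That's 6 stages.
So at minimum 6 stages come before stage nu, putting stage nu no earlier than position 7. That position is achievable by scheduling exactly those predecessors first.

7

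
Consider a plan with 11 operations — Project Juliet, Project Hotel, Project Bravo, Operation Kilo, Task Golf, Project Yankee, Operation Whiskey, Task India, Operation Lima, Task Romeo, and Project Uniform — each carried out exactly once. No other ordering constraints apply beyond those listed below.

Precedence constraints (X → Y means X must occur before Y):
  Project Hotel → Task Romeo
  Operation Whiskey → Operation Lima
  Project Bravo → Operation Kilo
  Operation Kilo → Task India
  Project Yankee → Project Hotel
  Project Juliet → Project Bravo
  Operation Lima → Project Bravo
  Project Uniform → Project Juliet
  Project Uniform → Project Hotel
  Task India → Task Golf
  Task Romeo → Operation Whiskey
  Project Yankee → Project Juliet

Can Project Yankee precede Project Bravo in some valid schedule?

Yes

The constraints force Project Yankee before Project Bravo, so yes — every valid ordering has Project Yankee earlier.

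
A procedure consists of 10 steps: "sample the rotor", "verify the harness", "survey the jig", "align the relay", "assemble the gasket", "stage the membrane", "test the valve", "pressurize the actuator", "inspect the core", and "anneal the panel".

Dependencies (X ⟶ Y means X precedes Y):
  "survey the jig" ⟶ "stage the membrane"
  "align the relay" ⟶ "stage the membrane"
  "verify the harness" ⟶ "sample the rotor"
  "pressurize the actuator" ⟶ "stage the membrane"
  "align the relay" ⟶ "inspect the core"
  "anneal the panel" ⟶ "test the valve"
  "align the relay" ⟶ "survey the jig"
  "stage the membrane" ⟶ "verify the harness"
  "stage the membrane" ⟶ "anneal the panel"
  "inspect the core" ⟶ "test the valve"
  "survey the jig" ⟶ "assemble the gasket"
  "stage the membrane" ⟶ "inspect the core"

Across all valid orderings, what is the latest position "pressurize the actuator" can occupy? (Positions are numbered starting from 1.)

Following every chain forward from "pressurize the actuator", the steps that must come later are "sample the rotor", "verify the harness", "stage the membrane", "test the valve", "inspect the core", "anneal the panel" — 6 of them.
So at least 6 steps follow "pressurize the actuator", putting "pressurize the actuator" no later than position 4. That position is achievable by scheduling everything else first.

4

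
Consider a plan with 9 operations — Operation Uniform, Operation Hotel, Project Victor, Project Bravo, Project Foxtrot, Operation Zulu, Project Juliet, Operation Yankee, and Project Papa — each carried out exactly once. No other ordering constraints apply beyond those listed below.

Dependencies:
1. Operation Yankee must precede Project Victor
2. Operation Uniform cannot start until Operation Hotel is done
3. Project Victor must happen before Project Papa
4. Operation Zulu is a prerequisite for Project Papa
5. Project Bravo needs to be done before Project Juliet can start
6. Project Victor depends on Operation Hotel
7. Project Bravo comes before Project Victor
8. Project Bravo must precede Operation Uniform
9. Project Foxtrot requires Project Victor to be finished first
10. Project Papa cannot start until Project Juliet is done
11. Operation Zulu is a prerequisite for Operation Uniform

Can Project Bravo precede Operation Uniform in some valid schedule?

The constraints force Project Bravo before Operation Uniform, so yes — every valid ordering has Project Bravo earlier.

Yes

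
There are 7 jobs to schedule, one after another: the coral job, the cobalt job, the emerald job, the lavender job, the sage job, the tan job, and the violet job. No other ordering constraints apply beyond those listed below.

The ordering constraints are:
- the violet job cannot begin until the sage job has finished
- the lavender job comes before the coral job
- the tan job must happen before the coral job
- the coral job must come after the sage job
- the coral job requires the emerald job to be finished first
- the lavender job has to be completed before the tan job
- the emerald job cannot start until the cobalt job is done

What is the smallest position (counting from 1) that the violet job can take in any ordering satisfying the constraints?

Working backwards through the constraints from the violet job, its only required predecessor is the sage job.
So at minimum 1 job comes before the violet job, putting the violet job no earlier than position 2. That position is achievable by scheduling exactly that predecessor first.

2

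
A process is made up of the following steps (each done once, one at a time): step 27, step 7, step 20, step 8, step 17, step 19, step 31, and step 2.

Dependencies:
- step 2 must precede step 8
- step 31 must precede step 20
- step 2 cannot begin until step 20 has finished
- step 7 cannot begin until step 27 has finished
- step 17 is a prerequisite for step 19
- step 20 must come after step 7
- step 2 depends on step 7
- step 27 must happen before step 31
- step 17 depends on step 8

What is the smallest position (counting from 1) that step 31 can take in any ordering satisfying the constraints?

Working backwards through the constraints from step 31, its only required predecessor is step 27.
With 1 mandatory predecessor, the earliest step 31 can sit is position 1+1 = 2, and placing just that one first achieves it.

2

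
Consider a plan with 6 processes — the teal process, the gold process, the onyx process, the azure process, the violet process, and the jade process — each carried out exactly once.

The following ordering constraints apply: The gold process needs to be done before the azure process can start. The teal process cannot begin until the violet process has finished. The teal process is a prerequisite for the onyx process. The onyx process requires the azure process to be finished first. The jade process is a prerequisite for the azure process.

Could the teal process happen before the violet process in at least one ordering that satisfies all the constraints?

Following the violet process → the teal process, the violet process must precede the teal process in every valid ordering.
So no valid ordering can have the teal process before the violet process.

No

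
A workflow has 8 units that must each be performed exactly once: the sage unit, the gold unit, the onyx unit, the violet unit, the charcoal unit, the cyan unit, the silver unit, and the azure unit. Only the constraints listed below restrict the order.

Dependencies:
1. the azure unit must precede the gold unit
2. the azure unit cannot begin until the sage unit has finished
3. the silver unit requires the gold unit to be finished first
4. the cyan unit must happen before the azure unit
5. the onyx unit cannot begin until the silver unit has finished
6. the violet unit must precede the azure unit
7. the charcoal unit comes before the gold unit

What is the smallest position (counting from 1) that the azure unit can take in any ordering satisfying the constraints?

4

The units that are forced before the azure unit, directly or transitively, are the sage unit, the violet unit, the cyan unit. That's 3 units.
With 3 mandatory predecessors, the earliest the azure unit can sit is position 3+1 = 4, and placing just those 3 first achieves it.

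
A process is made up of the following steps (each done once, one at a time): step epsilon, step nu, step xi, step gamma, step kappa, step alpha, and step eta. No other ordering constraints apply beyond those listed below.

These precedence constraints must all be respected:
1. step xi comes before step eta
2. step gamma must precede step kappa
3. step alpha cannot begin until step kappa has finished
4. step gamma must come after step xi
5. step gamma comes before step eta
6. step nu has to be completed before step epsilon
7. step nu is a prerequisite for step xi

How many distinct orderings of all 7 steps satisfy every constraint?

18

Step nu is the only step with nothing required before it, so every ordering starts there.
Counting all ways to extend the partial order to a total order gives 18.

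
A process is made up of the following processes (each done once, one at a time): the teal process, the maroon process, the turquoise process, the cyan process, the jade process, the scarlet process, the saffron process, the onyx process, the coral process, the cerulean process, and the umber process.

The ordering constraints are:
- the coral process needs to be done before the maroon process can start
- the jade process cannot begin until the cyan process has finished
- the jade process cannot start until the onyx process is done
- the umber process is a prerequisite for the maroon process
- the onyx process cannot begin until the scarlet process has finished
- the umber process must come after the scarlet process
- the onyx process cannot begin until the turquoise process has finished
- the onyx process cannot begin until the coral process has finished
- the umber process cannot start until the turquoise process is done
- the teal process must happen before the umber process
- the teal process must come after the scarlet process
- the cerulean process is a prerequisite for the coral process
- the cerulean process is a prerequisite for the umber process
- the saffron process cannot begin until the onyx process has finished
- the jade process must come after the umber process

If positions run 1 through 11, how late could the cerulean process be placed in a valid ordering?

5

The processes that are forced after the cerulean process, directly or by a chain of constraints, are the maroon process, the jade process, the saffron process, the onyx process, the coral process, the umber process. That's 6 processes.
With 6 mandatory successors out of 11 processes total, the latest slot for the cerulean process is 11−6 = 5, and it's reachable by doing all non-successors before the cerulean process.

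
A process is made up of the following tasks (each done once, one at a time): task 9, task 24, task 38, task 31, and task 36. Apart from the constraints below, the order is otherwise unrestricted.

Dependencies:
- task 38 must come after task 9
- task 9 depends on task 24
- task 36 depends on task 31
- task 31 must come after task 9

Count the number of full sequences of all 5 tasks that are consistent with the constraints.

Task 24 is the only task with nothing required before it, so every ordering starts there.
Counting all ways to extend the partial order to a total order gives 3.

3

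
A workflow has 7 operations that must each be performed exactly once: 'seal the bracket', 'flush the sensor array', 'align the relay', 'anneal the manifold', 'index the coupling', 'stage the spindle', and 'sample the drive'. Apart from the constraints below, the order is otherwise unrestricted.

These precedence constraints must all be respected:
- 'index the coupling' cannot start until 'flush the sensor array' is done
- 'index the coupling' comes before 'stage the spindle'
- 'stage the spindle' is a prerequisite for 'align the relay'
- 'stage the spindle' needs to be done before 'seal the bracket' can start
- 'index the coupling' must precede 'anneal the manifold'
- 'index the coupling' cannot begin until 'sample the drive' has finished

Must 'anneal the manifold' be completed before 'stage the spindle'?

No chain of constraints connects 'anneal the manifold' to 'stage the spindle' in either direction.
A valid ordering placing 'stage the spindle' before 'anneal the manifold' exists, so the answer is no.

No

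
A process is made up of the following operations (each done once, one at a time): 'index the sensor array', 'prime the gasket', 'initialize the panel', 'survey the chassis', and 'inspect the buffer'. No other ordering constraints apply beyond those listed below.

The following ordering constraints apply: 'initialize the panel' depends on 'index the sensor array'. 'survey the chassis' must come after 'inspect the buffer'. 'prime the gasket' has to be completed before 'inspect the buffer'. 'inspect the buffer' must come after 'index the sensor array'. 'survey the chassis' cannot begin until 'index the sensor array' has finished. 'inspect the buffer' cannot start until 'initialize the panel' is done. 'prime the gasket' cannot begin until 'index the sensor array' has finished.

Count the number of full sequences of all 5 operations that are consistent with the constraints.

2

Only 'index the sensor array' has no prerequisites, so it must go first.
Counting all ways to extend the partial order to a total order gives 2.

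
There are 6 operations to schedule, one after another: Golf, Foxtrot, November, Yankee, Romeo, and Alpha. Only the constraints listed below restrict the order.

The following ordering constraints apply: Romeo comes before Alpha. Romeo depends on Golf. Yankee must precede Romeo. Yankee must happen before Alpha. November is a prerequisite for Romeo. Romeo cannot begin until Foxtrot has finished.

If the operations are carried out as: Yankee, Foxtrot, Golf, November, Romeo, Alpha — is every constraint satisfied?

Going through the constraints one by one, each required predecessor appears earlier in the sequence than its dependent — e.g. Yankee (position 1) is before Alpha (position 6), as required.

Yes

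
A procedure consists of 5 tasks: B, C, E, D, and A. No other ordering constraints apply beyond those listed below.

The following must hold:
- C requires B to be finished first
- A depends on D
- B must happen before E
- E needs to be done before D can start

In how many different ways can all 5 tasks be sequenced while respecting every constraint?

B is the only task with nothing required before it, so every ordering starts there.
Systematically extending each partial ordering one task at a time and counting, there are 4 complete orderings.

4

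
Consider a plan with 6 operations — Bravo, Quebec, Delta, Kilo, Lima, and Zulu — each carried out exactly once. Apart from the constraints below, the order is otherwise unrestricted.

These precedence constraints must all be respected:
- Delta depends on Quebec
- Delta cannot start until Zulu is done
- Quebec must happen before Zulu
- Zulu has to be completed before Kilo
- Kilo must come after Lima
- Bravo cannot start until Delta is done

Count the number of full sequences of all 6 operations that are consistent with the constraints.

12

The operations with no prerequisites are Quebec, Lima; any of them can be placed first.
Counting all ways to extend the partial order to a total order gives 12.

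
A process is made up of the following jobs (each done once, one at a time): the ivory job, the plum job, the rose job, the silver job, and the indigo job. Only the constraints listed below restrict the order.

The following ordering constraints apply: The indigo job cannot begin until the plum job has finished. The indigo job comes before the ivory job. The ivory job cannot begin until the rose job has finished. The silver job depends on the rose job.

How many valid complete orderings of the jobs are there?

The jobs with no prerequisites are the plum job, the rose job; any of them can be placed first.
Systematically extending each partial ordering one job at a time and counting, there are 9 complete orderings.

9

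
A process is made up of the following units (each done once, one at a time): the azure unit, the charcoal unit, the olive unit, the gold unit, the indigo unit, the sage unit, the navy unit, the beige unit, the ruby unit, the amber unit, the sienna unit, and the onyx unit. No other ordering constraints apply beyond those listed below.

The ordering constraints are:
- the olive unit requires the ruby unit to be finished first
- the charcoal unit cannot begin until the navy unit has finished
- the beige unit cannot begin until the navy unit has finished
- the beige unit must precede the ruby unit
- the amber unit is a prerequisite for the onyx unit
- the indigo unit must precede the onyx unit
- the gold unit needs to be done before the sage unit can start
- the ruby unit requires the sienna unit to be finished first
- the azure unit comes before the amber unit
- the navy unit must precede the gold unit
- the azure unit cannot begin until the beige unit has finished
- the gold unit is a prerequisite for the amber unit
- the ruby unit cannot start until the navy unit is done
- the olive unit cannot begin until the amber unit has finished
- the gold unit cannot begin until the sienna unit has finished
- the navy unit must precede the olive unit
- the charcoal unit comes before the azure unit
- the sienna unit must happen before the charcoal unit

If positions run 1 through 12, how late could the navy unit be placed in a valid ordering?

3

The units that are forced after the navy unit, directly or by a chain of constraints, are the azure unit, the charcoal unit, the olive unit, the gold unit, the sage unit, the beige unit, the ruby unit, the amber unit, the onyx unit. That's 9 units.
So at least 9 units follow the navy unit, putting the navy unit no later than position 3. That position is achievable by scheduling everything else first.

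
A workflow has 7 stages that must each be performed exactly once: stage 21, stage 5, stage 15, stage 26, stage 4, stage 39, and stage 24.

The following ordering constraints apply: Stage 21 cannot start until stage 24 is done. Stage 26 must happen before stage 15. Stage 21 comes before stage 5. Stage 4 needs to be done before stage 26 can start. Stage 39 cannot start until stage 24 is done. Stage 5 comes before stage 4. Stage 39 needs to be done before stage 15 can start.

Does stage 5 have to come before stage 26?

Yes

There is a constraint chain stage 5 → stage 4 → stage 26.
So stage 5 must precede stage 26 in any valid ordering.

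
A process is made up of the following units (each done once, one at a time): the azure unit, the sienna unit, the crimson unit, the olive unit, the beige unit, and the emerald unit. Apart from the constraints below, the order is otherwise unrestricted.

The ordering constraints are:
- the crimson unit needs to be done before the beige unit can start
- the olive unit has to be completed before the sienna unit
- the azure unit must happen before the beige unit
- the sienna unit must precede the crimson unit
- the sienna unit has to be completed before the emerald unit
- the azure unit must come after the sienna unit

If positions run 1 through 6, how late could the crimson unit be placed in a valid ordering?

5

The only unit forced after the crimson unit (directly or by a chain) is the beige unit.
With 1 mandatory successor out of 6 units total, the latest slot for the crimson unit is 6−1 = 5, and it's reachable by doing all non-successors before the crimson unit.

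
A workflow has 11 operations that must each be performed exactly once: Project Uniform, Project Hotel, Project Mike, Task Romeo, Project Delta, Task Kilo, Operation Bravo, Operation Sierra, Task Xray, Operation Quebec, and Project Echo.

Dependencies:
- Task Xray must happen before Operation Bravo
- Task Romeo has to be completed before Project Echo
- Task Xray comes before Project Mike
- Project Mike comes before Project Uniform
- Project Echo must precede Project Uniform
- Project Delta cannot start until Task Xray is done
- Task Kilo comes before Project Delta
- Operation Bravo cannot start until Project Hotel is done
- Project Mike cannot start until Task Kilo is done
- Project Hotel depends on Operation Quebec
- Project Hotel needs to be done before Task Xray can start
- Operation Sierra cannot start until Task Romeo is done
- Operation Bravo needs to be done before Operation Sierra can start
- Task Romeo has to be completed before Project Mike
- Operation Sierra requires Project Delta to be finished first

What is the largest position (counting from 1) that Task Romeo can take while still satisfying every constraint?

7

The operations that are forced after Task Romeo, directly or by a chain of constraints, are Project Uniform, Project Mike, Operation Sierra, Project Echo. That's 4 operations.
With 4 mandatory successors out of 11 operations total, the latest slot for Task Romeo is 11−4 = 7, and it's reachable by doing all non-successors before Task Romeo.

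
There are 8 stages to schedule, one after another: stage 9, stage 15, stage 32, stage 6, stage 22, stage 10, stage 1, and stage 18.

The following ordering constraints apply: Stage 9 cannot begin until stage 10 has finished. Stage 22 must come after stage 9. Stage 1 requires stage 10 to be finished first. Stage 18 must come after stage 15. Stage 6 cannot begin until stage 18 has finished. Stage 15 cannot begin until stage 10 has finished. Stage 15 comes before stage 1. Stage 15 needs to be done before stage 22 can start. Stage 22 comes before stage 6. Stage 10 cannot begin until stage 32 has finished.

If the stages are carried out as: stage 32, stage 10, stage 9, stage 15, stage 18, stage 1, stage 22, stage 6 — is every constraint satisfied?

Yes

Checking each listed constraint against this order: for instance, stage 10 is in position 2 and stage 1 in position 6, so that constraint holds — and the remaining constraints check out the same way.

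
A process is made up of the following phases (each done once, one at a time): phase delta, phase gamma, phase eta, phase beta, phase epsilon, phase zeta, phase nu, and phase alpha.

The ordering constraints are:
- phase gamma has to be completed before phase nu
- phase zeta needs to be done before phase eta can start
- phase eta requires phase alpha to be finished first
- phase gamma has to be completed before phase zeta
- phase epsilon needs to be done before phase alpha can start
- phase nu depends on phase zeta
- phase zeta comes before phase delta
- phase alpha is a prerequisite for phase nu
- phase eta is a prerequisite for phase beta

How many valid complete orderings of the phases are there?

The phases with no prerequisites are phase gamma, phase epsilon; any of them can be placed first.
Enumerating by repeatedly choosing an available phase (one whose prerequisites are all placed) gives 84 distinct complete orderings.

84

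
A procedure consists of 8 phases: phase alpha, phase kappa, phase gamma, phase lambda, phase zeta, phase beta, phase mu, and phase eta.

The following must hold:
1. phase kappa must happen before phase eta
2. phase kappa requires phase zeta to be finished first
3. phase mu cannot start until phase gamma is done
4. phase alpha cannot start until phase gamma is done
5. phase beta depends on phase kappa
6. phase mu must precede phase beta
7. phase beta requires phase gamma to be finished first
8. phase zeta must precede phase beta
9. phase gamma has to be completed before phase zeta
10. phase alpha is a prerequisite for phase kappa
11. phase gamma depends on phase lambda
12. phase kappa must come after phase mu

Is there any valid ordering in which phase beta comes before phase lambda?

No

There is a dependency chain phase lambda → phase gamma → phase beta, so phase beta always comes after phase lambda.
So no valid ordering can have phase beta before phase lambda.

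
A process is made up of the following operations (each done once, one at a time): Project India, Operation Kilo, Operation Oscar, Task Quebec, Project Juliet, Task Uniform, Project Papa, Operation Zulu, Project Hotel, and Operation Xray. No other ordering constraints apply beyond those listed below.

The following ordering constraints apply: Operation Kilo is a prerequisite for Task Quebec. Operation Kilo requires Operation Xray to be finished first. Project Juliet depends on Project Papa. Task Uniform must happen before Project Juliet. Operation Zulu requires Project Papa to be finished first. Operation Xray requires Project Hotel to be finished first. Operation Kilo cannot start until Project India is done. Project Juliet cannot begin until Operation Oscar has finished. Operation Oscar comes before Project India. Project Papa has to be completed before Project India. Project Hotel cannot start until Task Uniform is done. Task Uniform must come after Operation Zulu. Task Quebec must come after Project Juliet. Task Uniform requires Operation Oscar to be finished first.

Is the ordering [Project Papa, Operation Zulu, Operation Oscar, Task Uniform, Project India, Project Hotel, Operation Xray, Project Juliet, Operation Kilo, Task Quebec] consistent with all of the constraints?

Yes

Going through the constraints one by one, each required predecessor appears earlier in the sequence than its dependent — e.g. Project Papa (position 1) is before Project Juliet (position 8), as required.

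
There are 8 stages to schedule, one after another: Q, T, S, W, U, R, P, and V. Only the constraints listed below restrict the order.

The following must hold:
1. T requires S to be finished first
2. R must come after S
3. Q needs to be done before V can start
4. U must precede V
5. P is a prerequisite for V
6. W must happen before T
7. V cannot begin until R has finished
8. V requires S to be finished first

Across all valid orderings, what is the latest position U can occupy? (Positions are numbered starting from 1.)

7

The only stage forced after U (directly or by a chain) is V.
With 1 mandatory successor out of 8 stages total, the latest slot for U is 8−1 = 7, and it's reachable by doing all non-successors before U.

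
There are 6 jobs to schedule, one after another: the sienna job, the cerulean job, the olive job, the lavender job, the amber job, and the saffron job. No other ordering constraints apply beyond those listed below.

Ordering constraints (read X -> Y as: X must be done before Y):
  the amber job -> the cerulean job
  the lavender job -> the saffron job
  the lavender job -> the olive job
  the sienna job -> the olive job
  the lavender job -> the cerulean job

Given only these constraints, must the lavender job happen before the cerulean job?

There is a constraint chain the lavender job → the cerulean job.
That forces the lavender job before the cerulean job in every valid schedule.

Yes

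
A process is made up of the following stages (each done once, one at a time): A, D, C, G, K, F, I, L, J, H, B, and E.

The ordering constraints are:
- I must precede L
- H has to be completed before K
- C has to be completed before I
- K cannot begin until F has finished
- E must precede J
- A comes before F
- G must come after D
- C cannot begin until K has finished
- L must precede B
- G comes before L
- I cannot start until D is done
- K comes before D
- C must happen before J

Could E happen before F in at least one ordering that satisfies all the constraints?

Yes

The constraints leave E and F unordered relative to each other; nothing requires F earlier.
That means at least one valid schedule has E before F.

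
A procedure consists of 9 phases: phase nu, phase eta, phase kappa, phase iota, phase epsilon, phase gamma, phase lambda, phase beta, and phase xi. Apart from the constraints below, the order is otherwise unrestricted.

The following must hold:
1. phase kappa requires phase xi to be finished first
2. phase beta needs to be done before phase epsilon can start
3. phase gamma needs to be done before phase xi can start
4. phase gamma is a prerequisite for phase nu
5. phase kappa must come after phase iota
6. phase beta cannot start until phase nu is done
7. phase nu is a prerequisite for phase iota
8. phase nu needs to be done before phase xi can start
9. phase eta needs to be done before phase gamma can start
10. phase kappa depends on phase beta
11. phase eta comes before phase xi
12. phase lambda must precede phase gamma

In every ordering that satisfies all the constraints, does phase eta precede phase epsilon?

Yes

Tracing the constraints gives a chain: phase eta → phase gamma → phase nu → phase beta → phase epsilon.
So phase eta must precede phase epsilon in any valid ordering.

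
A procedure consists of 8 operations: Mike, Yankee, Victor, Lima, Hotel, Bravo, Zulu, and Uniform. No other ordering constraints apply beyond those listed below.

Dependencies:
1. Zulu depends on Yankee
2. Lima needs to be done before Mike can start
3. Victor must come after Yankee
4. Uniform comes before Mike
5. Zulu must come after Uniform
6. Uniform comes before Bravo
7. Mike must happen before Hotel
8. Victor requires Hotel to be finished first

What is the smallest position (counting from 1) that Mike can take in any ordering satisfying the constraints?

Working backwards through the constraints from Mike, its full set of required predecessors is Lima, Uniform — 2 of them.
So at minimum 2 operations come before Mike, putting Mike no earlier than position 3. That position is achievable by scheduling exactly those predecessors first.

3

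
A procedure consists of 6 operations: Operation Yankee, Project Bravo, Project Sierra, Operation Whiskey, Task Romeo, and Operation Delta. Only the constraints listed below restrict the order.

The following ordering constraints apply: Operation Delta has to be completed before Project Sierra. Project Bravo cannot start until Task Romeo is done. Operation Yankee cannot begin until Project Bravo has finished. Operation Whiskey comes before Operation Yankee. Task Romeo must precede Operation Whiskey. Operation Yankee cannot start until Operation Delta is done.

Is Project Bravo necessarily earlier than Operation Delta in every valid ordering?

No

No chain of constraints connects Project Bravo to Operation Delta in either direction.
There exist valid orderings with Operation Delta before Project Bravo, so Project Bravo is not required to come first.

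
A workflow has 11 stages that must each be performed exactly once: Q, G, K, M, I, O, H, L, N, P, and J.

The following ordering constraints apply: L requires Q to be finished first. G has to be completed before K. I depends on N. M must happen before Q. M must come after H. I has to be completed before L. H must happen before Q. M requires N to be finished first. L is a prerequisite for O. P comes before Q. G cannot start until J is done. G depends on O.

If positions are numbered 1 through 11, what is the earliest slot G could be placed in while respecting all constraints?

Working backwards through the constraints from G, its full set of required predecessors is Q, M, I, O, H, L, N, P, J — 9 of them.
With 9 mandatory predecessors, the earliest G can sit is position 9+1 = 10, and placing just those 9 first achieves it.

10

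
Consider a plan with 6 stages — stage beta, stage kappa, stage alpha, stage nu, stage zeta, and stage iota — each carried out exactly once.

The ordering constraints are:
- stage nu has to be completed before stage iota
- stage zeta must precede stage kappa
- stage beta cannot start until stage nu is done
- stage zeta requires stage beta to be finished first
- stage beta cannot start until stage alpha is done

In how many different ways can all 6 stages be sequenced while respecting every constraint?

The stages with no prerequisites are stage alpha, stage nu; any of them can be placed first.
Enumerating by repeatedly choosing an available stage (one whose prerequisites are all placed) gives 9 distinct complete orderings.

9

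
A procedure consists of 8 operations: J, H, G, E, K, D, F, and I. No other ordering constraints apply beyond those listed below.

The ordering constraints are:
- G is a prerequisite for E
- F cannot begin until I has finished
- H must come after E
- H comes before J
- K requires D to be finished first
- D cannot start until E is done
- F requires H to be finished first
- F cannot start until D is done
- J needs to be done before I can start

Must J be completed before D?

No

No chain of constraints connects J to D in either direction.
So J can come before D or after — it is not forced.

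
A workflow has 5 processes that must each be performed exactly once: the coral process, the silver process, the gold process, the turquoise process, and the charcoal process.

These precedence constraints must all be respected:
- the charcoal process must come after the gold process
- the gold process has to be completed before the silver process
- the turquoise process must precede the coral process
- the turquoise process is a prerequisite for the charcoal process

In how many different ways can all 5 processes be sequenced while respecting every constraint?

The processes with no prerequisites are the gold process, the turquoise process; any of them can be placed first.
Systematically extending each partial ordering one process at a time and counting, there are 16 complete orderings.

16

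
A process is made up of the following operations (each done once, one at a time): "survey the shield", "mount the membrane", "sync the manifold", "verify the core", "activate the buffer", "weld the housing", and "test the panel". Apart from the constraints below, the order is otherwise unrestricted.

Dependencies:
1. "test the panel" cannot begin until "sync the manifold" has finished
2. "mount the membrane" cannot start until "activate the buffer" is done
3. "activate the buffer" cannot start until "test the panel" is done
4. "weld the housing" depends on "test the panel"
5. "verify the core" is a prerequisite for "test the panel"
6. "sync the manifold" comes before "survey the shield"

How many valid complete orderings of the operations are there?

33

The operations with no prerequisites are "sync the manifold", "verify the core"; any of them can be placed first.
Enumerating by repeatedly choosing an available operation (one whose prerequisites are all placed) gives 33 distinct complete orderings.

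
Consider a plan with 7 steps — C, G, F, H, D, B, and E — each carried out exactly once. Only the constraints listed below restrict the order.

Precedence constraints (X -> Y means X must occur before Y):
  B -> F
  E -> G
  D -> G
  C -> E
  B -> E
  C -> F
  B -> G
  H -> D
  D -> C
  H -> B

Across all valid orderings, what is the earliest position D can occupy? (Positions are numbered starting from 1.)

2

Working backwards through the constraints from D, its only required predecessor is H.
So at minimum 1 step comes before D, putting D no earlier than position 2. That position is achievable by scheduling exactly that predecessor first.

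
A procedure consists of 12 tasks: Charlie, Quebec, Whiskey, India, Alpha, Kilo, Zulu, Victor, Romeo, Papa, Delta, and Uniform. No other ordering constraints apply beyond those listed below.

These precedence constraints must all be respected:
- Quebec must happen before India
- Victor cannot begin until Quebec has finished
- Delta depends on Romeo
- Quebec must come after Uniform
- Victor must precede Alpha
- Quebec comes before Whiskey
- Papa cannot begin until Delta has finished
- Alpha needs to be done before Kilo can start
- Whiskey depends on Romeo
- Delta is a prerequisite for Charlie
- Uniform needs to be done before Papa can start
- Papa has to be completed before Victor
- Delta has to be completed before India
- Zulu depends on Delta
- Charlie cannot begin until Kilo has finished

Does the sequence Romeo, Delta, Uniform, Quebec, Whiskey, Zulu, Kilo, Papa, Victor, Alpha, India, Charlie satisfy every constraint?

In the proposed order, Kilo appears before Alpha.
But one of the constraints requires Alpha before Kilo, so this ordering violates it.

No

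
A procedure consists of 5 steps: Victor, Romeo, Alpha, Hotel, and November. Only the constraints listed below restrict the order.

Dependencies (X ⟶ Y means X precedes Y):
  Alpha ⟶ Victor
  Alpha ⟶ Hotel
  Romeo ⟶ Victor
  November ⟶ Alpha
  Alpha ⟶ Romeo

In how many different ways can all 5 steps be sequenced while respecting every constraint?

3

Only November has no prerequisites, so it must go first.
Counting all ways to extend the partial order to a total order gives 3.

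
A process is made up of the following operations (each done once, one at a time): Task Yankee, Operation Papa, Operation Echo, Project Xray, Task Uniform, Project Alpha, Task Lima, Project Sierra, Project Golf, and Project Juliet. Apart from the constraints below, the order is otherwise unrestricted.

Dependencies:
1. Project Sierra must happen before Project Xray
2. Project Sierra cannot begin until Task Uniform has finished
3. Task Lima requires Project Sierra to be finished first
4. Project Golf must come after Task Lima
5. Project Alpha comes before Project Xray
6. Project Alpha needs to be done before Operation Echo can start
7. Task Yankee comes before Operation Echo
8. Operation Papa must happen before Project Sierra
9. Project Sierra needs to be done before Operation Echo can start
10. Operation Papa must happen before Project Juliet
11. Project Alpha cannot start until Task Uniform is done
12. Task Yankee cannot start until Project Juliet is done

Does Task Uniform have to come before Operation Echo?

Yes

Chaining the stated constraints: Task Uniform → Project Alpha → Operation Echo.
So Task Uniform must precede Operation Echo in any valid ordering.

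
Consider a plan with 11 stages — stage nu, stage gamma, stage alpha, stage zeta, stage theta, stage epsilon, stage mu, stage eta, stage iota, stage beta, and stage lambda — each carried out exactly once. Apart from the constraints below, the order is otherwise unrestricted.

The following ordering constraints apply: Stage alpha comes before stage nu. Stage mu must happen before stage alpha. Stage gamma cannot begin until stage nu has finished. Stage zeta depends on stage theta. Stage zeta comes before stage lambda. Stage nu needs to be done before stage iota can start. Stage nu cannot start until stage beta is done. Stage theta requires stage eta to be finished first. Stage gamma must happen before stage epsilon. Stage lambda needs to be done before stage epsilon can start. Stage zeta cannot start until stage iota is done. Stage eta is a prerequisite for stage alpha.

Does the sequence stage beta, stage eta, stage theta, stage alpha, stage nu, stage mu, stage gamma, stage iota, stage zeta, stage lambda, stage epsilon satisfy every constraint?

The sequence places stage alpha ahead of stage mu.
But one of the constraints requires stage mu before stage alpha, so this ordering violates it.

No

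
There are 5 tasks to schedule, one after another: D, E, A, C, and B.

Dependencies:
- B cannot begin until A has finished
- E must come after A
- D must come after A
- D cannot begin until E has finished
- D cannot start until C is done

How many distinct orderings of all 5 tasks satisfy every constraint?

The tasks with no prerequisites are A, C; any of them can be placed first.
Counting all ways to extend the partial order to a total order gives 11.

11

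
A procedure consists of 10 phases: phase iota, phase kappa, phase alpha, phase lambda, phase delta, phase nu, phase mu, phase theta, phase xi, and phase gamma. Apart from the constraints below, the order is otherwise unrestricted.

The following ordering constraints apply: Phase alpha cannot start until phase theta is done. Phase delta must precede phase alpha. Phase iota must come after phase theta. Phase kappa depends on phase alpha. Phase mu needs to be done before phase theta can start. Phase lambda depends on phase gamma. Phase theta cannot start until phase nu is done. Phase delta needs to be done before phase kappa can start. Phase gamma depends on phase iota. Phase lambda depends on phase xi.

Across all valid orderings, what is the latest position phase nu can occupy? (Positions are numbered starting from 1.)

The phases that are forced after phase nu, directly or by a chain of constraints, are phase iota, phase kappa, phase alpha, phase lambda, phase theta, phase gamma. That's 6 phases.
So at least 6 phases follow phase nu, putting phase nu no later than position 4. That position is achievable by scheduling everything else first.

4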